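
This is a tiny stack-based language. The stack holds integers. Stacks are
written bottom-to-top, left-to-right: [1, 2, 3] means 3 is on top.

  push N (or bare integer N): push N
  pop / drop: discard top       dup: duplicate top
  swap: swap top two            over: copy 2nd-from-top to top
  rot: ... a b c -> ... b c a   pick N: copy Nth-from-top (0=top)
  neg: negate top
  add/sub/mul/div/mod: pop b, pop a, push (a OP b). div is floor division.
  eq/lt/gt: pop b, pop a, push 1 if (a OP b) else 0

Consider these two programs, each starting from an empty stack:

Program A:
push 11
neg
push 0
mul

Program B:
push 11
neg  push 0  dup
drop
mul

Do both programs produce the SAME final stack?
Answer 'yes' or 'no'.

Answer: yes

Derivation:
Program A trace:
  After 'push 11': [11]
  After 'neg': [-11]
  After 'push 0': [-11, 0]
  After 'mul': [0]
Program A final stack: [0]

Program B trace:
  After 'push 11': [11]
  After 'neg': [-11]
  After 'push 0': [-11, 0]
  After 'dup': [-11, 0, 0]
  After 'drop': [-11, 0]
  After 'mul': [0]
Program B final stack: [0]
Same: yes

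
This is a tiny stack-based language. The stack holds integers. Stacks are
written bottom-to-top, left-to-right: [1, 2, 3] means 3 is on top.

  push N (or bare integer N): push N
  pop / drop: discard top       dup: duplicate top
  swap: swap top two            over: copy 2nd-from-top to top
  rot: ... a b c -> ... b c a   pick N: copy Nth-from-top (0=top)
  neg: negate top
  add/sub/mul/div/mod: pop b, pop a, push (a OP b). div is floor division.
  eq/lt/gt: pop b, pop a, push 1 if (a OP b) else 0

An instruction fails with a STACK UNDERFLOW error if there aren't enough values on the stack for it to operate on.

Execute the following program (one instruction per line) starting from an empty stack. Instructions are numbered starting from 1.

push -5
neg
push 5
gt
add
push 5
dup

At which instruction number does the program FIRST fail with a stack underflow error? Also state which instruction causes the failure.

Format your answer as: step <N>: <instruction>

Answer: step 5: add

Derivation:
Step 1 ('push -5'): stack = [-5], depth = 1
Step 2 ('neg'): stack = [5], depth = 1
Step 3 ('push 5'): stack = [5, 5], depth = 2
Step 4 ('gt'): stack = [0], depth = 1
Step 5 ('add'): needs 2 value(s) but depth is 1 — STACK UNDERFLOW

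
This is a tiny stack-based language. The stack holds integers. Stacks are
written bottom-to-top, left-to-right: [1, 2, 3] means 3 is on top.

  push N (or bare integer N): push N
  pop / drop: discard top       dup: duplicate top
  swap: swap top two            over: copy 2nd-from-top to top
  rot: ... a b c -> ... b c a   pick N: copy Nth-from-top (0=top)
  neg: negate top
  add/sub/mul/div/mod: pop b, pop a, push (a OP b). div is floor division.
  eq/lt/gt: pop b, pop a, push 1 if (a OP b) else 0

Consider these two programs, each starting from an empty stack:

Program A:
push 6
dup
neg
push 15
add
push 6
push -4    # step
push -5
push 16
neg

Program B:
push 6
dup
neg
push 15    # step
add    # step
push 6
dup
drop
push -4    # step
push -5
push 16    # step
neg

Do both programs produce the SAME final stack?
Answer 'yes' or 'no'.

Program A trace:
  After 'push 6': [6]
  After 'dup': [6, 6]
  After 'neg': [6, -6]
  After 'push 15': [6, -6, 15]
  After 'add': [6, 9]
  After 'push 6': [6, 9, 6]
  After 'push -4': [6, 9, 6, -4]
  After 'push -5': [6, 9, 6, -4, -5]
  After 'push 16': [6, 9, 6, -4, -5, 16]
  After 'neg': [6, 9, 6, -4, -5, -16]
Program A final stack: [6, 9, 6, -4, -5, -16]

Program B trace:
  After 'push 6': [6]
  After 'dup': [6, 6]
  After 'neg': [6, -6]
  After 'push 15': [6, -6, 15]
  After 'add': [6, 9]
  After 'push 6': [6, 9, 6]
  After 'dup': [6, 9, 6, 6]
  After 'drop': [6, 9, 6]
  After 'push -4': [6, 9, 6, -4]
  After 'push -5': [6, 9, 6, -4, -5]
  After 'push 16': [6, 9, 6, -4, -5, 16]
  After 'neg': [6, 9, 6, -4, -5, -16]
Program B final stack: [6, 9, 6, -4, -5, -16]
Same: yes

Answer: yes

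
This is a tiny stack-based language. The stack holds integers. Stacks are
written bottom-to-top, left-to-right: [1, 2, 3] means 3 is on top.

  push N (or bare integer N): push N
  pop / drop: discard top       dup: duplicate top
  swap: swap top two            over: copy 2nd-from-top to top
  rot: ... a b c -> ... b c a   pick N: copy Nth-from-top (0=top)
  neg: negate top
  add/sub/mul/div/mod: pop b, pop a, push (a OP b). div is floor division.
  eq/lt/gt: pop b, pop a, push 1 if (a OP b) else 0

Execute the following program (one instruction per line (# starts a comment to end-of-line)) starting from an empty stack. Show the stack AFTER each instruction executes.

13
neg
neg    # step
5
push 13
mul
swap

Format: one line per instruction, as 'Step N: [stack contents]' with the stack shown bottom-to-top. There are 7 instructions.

Step 1: [13]
Step 2: [-13]
Step 3: [13]
Step 4: [13, 5]
Step 5: [13, 5, 13]
Step 6: [13, 65]
Step 7: [65, 13]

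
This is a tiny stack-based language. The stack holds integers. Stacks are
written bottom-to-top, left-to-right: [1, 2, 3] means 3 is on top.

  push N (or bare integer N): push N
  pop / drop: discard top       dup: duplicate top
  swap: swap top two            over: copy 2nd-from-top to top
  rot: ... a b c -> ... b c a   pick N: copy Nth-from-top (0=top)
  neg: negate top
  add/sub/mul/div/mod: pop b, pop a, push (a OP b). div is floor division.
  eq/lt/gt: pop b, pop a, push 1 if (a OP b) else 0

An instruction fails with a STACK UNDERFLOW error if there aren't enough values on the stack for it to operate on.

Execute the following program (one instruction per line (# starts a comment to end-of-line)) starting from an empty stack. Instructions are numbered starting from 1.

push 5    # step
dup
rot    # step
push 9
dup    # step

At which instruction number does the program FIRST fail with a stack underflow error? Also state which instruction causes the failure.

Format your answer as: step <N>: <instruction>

Step 1 ('push 5'): stack = [5], depth = 1
Step 2 ('dup'): stack = [5, 5], depth = 2
Step 3 ('rot'): needs 3 value(s) but depth is 2 — STACK UNDERFLOW

Answer: step 3: rot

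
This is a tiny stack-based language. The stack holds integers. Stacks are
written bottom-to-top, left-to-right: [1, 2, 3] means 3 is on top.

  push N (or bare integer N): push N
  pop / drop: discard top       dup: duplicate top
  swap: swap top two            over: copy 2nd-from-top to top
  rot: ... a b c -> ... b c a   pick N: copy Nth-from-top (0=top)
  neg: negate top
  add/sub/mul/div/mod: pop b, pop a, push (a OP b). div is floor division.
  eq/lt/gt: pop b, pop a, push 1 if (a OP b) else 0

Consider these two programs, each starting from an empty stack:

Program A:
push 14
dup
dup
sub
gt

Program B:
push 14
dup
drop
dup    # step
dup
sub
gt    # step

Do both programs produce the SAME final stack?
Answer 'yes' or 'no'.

Program A trace:
  After 'push 14': [14]
  After 'dup': [14, 14]
  After 'dup': [14, 14, 14]
  After 'sub': [14, 0]
  After 'gt': [1]
Program A final stack: [1]

Program B trace:
  After 'push 14': [14]
  After 'dup': [14, 14]
  After 'drop': [14]
  After 'dup': [14, 14]
  After 'dup': [14, 14, 14]
  After 'sub': [14, 0]
  After 'gt': [1]
Program B final stack: [1]
Same: yes

Answer: yes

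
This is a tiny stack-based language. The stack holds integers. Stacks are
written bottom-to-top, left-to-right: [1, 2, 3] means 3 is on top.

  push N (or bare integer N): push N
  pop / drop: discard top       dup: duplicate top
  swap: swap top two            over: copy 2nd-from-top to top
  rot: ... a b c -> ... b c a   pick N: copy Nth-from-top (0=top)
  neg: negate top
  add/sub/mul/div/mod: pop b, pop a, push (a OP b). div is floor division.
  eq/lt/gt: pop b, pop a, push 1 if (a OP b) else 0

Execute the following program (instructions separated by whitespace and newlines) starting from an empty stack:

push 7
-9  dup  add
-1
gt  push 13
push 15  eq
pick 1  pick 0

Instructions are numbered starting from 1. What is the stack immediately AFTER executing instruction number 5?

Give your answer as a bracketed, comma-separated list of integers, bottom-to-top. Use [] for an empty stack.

Answer: [7, -18, -1]

Derivation:
Step 1 ('push 7'): [7]
Step 2 ('-9'): [7, -9]
Step 3 ('dup'): [7, -9, -9]
Step 4 ('add'): [7, -18]
Step 5 ('-1'): [7, -18, -1]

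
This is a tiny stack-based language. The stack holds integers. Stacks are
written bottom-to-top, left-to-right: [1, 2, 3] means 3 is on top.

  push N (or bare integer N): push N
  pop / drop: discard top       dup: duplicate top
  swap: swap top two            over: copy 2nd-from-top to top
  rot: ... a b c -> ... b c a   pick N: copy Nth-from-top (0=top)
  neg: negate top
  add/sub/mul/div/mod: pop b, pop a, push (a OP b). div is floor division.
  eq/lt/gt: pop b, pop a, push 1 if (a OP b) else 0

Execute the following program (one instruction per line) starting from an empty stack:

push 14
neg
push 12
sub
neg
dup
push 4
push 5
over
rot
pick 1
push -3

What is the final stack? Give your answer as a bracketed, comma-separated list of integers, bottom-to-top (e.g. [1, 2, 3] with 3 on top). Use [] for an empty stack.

Answer: [26, 26, 5, 4, 4, 4, -3]

Derivation:
After 'push 14': [14]
After 'neg': [-14]
After 'push 12': [-14, 12]
After 'sub': [-26]
After 'neg': [26]
After 'dup': [26, 26]
After 'push 4': [26, 26, 4]
After 'push 5': [26, 26, 4, 5]
After 'over': [26, 26, 4, 5, 4]
After 'rot': [26, 26, 5, 4, 4]
After 'pick 1': [26, 26, 5, 4, 4, 4]
After 'push -3': [26, 26, 5, 4, 4, 4, -3]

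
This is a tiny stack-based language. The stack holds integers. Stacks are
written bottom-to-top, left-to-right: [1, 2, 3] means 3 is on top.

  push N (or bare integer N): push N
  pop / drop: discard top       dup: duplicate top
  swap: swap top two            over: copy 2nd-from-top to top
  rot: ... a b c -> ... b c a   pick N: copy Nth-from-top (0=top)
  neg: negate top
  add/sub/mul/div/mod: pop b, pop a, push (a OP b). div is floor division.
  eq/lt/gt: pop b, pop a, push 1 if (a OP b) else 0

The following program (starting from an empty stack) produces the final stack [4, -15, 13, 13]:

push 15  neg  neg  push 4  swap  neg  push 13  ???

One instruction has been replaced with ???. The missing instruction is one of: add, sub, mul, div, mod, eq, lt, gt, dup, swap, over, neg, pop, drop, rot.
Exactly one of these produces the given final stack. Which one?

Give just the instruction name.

Stack before ???: [4, -15, 13]
Stack after ???:  [4, -15, 13, 13]
The instruction that transforms [4, -15, 13] -> [4, -15, 13, 13] is: dup

Answer: dup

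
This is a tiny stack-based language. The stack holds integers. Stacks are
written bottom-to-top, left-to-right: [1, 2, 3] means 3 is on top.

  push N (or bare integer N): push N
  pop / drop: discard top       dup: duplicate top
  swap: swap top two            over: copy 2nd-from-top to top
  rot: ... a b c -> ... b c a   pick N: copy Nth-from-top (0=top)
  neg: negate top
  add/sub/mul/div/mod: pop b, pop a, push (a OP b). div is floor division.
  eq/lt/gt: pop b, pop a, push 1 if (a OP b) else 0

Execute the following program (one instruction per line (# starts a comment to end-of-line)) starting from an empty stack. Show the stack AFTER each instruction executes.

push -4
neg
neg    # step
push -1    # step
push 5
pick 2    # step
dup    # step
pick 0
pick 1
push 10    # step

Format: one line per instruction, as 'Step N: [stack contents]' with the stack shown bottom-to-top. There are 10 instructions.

Step 1: [-4]
Step 2: [4]
Step 3: [-4]
Step 4: [-4, -1]
Step 5: [-4, -1, 5]
Step 6: [-4, -1, 5, -4]
Step 7: [-4, -1, 5, -4, -4]
Step 8: [-4, -1, 5, -4, -4, -4]
Step 9: [-4, -1, 5, -4, -4, -4, -4]
Step 10: [-4, -1, 5, -4, -4, -4, -4, 10]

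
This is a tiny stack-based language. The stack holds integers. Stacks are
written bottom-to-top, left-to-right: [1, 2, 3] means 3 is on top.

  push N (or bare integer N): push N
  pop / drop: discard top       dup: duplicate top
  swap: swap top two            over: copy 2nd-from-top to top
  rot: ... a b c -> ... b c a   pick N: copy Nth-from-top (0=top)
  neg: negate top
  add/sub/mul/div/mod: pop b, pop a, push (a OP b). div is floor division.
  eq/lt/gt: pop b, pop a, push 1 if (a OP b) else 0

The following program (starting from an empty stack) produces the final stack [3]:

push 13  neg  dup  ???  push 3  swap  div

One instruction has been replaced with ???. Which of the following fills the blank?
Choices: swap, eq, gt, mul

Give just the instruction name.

Answer: eq

Derivation:
Stack before ???: [-13, -13]
Stack after ???:  [1]
Checking each choice:
  swap: produces [-13, -1]
  eq: MATCH
  gt: division by zero
  mul: produces [0]


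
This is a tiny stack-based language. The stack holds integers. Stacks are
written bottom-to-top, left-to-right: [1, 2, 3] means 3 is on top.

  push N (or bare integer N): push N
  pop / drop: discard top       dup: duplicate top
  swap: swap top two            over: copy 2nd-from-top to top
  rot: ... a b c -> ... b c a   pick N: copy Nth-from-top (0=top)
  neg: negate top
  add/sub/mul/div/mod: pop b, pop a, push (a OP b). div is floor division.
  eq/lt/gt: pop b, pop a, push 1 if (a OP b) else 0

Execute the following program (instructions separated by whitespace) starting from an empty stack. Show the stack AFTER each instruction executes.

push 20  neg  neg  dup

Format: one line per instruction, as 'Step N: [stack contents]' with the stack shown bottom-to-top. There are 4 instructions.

Step 1: [20]
Step 2: [-20]
Step 3: [20]
Step 4: [20, 20]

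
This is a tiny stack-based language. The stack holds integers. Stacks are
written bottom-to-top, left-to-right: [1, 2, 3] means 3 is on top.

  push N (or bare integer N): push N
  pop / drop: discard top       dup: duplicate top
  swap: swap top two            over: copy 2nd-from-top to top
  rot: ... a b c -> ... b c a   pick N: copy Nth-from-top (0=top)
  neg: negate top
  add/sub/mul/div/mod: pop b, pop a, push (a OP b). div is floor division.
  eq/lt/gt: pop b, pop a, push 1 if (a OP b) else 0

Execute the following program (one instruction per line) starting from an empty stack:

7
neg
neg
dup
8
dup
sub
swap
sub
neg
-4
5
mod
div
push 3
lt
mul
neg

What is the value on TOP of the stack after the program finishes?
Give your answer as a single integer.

Answer: 0

Derivation:
After 'push 7': [7]
After 'neg': [-7]
After 'neg': [7]
After 'dup': [7, 7]
After 'push 8': [7, 7, 8]
After 'dup': [7, 7, 8, 8]
After 'sub': [7, 7, 0]
After 'swap': [7, 0, 7]
After 'sub': [7, -7]
After 'neg': [7, 7]
After 'push -4': [7, 7, -4]
After 'push 5': [7, 7, -4, 5]
After 'mod': [7, 7, 1]
After 'div': [7, 7]
After 'push 3': [7, 7, 3]
After 'lt': [7, 0]
After 'mul': [0]
After 'neg': [0]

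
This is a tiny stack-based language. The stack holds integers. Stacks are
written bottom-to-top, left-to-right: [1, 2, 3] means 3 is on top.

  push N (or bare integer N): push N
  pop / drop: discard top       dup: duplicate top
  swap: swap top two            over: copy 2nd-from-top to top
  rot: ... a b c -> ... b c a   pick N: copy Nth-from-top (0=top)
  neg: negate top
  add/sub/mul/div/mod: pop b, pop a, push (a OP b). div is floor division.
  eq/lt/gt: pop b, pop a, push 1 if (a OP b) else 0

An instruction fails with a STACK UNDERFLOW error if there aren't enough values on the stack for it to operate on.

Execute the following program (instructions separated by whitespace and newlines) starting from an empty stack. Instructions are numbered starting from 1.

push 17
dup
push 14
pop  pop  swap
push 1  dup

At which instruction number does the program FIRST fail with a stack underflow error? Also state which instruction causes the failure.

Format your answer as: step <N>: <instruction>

Step 1 ('push 17'): stack = [17], depth = 1
Step 2 ('dup'): stack = [17, 17], depth = 2
Step 3 ('push 14'): stack = [17, 17, 14], depth = 3
Step 4 ('pop'): stack = [17, 17], depth = 2
Step 5 ('pop'): stack = [17], depth = 1
Step 6 ('swap'): needs 2 value(s) but depth is 1 — STACK UNDERFLOW

Answer: step 6: swap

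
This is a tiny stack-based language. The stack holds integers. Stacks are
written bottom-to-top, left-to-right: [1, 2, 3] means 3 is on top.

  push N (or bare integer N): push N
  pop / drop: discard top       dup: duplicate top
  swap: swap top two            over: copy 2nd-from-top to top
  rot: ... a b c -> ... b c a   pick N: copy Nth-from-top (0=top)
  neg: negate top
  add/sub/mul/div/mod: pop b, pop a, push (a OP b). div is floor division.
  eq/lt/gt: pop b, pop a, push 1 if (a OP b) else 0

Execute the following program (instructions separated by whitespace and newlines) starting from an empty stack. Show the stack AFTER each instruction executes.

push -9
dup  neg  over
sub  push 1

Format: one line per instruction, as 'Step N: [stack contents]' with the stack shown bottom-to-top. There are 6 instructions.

Step 1: [-9]
Step 2: [-9, -9]
Step 3: [-9, 9]
Step 4: [-9, 9, -9]
Step 5: [-9, 18]
Step 6: [-9, 18, 1]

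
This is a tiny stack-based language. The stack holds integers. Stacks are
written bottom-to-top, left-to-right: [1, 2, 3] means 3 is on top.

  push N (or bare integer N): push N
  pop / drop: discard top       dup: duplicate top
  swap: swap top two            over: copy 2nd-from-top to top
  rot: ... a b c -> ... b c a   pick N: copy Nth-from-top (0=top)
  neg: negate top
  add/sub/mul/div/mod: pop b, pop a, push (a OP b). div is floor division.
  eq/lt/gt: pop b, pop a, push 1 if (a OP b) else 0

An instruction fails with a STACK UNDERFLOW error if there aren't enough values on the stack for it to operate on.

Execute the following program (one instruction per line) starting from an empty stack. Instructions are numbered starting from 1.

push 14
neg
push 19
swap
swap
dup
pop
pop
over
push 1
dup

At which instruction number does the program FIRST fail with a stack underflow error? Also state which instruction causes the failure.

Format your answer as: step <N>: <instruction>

Answer: step 9: over

Derivation:
Step 1 ('push 14'): stack = [14], depth = 1
Step 2 ('neg'): stack = [-14], depth = 1
Step 3 ('push 19'): stack = [-14, 19], depth = 2
Step 4 ('swap'): stack = [19, -14], depth = 2
Step 5 ('swap'): stack = [-14, 19], depth = 2
Step 6 ('dup'): stack = [-14, 19, 19], depth = 3
Step 7 ('pop'): stack = [-14, 19], depth = 2
Step 8 ('pop'): stack = [-14], depth = 1
Step 9 ('over'): needs 2 value(s) but depth is 1 — STACK UNDERFLOW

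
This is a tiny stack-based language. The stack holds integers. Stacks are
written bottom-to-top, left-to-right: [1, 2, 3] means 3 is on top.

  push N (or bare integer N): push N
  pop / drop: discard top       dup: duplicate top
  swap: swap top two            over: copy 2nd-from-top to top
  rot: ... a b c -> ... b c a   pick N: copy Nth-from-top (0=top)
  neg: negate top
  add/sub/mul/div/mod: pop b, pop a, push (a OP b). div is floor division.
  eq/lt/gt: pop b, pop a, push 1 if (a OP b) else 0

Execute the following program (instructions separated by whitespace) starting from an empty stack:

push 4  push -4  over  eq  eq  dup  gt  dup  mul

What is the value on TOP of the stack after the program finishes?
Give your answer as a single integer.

After 'push 4': [4]
After 'push -4': [4, -4]
After 'over': [4, -4, 4]
After 'eq': [4, 0]
After 'eq': [0]
After 'dup': [0, 0]
After 'gt': [0]
After 'dup': [0, 0]
After 'mul': [0]

Answer: 0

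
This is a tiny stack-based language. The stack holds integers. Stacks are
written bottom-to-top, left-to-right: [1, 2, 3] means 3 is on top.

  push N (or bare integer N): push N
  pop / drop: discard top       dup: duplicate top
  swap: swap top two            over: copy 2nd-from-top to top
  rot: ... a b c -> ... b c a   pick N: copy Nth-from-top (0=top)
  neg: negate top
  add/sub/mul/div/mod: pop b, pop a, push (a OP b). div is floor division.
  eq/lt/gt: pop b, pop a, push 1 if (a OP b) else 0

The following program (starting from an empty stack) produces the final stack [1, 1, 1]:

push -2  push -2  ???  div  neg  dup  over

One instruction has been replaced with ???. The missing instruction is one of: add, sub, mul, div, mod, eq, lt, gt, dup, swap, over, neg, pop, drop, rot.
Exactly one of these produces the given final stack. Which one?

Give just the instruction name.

Stack before ???: [-2, -2]
Stack after ???:  [-2, 2]
The instruction that transforms [-2, -2] -> [-2, 2] is: neg

Answer: neg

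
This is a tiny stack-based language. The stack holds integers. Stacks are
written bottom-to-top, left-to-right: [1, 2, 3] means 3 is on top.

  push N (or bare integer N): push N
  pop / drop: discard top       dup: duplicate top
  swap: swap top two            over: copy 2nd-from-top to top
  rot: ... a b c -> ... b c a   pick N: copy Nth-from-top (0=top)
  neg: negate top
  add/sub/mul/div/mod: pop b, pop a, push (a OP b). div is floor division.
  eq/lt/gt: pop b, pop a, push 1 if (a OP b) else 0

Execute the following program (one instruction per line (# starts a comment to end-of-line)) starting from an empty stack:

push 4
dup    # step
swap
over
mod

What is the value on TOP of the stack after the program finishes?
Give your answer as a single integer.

Answer: 0

Derivation:
After 'push 4': [4]
After 'dup': [4, 4]
After 'swap': [4, 4]
After 'over': [4, 4, 4]
After 'mod': [4, 0]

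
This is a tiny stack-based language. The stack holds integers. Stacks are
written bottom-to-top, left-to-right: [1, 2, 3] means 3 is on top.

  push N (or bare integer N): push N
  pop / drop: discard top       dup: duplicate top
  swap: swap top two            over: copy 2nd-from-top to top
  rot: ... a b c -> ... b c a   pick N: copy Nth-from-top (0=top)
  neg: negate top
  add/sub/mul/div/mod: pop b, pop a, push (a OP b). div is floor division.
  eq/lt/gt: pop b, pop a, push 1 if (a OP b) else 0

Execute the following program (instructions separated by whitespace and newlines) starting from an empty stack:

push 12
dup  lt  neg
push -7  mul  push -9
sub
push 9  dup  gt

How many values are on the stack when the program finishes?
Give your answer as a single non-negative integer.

Answer: 2

Derivation:
After 'push 12': stack = [12] (depth 1)
After 'dup': stack = [12, 12] (depth 2)
After 'lt': stack = [0] (depth 1)
After 'neg': stack = [0] (depth 1)
After 'push -7': stack = [0, -7] (depth 2)
After 'mul': stack = [0] (depth 1)
After 'push -9': stack = [0, -9] (depth 2)
After 'sub': stack = [9] (depth 1)
After 'push 9': stack = [9, 9] (depth 2)
After 'dup': stack = [9, 9, 9] (depth 3)
After 'gt': stack = [9, 0] (depth 2)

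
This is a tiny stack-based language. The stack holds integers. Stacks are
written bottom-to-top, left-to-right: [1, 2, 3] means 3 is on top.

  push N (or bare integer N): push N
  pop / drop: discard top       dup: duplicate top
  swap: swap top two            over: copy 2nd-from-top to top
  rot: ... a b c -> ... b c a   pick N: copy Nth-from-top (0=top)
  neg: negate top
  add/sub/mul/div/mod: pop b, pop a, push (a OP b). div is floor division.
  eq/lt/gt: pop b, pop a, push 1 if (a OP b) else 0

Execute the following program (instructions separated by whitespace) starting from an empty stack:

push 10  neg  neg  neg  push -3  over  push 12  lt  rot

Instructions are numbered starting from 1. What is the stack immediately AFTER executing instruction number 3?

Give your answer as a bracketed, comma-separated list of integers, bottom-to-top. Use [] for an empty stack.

Answer: [10]

Derivation:
Step 1 ('push 10'): [10]
Step 2 ('neg'): [-10]
Step 3 ('neg'): [10]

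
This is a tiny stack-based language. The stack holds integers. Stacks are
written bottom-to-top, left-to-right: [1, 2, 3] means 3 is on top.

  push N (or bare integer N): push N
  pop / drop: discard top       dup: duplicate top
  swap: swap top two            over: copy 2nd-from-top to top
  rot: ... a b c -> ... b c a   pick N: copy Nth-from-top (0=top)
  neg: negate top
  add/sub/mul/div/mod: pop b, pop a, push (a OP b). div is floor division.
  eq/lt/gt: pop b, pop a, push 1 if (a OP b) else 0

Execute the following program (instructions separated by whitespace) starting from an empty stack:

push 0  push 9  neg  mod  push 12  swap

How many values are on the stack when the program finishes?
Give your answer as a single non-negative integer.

Answer: 2

Derivation:
After 'push 0': stack = [0] (depth 1)
After 'push 9': stack = [0, 9] (depth 2)
After 'neg': stack = [0, -9] (depth 2)
After 'mod': stack = [0] (depth 1)
After 'push 12': stack = [0, 12] (depth 2)
After 'swap': stack = [12, 0] (depth 2)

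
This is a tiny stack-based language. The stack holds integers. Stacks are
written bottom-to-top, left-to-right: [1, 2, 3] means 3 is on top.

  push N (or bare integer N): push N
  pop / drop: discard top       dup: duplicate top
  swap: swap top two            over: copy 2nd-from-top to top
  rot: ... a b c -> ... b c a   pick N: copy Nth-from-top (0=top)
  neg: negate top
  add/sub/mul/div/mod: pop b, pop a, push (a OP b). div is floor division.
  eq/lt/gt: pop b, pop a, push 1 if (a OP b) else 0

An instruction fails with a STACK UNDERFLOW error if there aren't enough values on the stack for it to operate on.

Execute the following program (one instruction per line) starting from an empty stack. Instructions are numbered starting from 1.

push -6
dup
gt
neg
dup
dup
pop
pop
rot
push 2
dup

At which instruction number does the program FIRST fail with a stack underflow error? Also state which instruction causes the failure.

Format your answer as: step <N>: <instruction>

Step 1 ('push -6'): stack = [-6], depth = 1
Step 2 ('dup'): stack = [-6, -6], depth = 2
Step 3 ('gt'): stack = [0], depth = 1
Step 4 ('neg'): stack = [0], depth = 1
Step 5 ('dup'): stack = [0, 0], depth = 2
Step 6 ('dup'): stack = [0, 0, 0], depth = 3
Step 7 ('pop'): stack = [0, 0], depth = 2
Step 8 ('pop'): stack = [0], depth = 1
Step 9 ('rot'): needs 3 value(s) but depth is 1 — STACK UNDERFLOW

Answer: step 9: rot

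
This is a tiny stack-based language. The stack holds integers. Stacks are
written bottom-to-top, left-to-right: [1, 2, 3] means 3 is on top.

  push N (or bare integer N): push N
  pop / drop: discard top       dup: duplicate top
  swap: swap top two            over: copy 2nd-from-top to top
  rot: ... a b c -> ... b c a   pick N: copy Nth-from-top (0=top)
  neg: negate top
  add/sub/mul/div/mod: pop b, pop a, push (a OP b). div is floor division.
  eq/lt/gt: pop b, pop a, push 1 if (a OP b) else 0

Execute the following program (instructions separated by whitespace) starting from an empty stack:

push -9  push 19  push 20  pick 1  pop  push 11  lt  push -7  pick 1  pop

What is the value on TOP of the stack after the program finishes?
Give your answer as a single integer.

Answer: -7

Derivation:
After 'push -9': [-9]
After 'push 19': [-9, 19]
After 'push 20': [-9, 19, 20]
After 'pick 1': [-9, 19, 20, 19]
After 'pop': [-9, 19, 20]
After 'push 11': [-9, 19, 20, 11]
After 'lt': [-9, 19, 0]
After 'push -7': [-9, 19, 0, -7]
After 'pick 1': [-9, 19, 0, -7, 0]
After 'pop': [-9, 19, 0, -7]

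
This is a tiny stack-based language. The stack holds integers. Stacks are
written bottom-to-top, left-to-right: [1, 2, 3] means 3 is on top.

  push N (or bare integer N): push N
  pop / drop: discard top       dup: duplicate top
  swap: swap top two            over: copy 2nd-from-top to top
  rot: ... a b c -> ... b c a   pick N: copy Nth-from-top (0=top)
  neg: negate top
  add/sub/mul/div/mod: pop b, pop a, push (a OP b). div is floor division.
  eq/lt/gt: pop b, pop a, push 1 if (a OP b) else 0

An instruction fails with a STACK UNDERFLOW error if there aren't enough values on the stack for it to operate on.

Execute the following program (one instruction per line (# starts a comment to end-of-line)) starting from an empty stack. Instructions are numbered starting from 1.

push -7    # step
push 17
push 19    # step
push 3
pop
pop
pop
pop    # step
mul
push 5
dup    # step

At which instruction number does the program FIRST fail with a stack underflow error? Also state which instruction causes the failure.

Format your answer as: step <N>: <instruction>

Step 1 ('push -7'): stack = [-7], depth = 1
Step 2 ('push 17'): stack = [-7, 17], depth = 2
Step 3 ('push 19'): stack = [-7, 17, 19], depth = 3
Step 4 ('push 3'): stack = [-7, 17, 19, 3], depth = 4
Step 5 ('pop'): stack = [-7, 17, 19], depth = 3
Step 6 ('pop'): stack = [-7, 17], depth = 2
Step 7 ('pop'): stack = [-7], depth = 1
Step 8 ('pop'): stack = [], depth = 0
Step 9 ('mul'): needs 2 value(s) but depth is 0 — STACK UNDERFLOW

Answer: step 9: mul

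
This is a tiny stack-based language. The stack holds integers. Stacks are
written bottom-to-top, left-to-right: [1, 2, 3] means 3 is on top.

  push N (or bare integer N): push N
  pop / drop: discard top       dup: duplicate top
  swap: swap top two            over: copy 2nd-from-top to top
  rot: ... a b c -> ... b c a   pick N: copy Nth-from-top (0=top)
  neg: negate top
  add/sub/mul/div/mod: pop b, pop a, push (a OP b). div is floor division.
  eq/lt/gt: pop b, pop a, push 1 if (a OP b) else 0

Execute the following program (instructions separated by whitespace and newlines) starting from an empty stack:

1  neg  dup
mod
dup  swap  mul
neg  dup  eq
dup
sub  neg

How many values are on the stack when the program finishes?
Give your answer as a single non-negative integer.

Answer: 1

Derivation:
After 'push 1': stack = [1] (depth 1)
After 'neg': stack = [-1] (depth 1)
After 'dup': stack = [-1, -1] (depth 2)
After 'mod': stack = [0] (depth 1)
After 'dup': stack = [0, 0] (depth 2)
After 'swap': stack = [0, 0] (depth 2)
After 'mul': stack = [0] (depth 1)
After 'neg': stack = [0] (depth 1)
After 'dup': stack = [0, 0] (depth 2)
After 'eq': stack = [1] (depth 1)
After 'dup': stack = [1, 1] (depth 2)
After 'sub': stack = [0] (depth 1)
After 'neg': stack = [0] (depth 1)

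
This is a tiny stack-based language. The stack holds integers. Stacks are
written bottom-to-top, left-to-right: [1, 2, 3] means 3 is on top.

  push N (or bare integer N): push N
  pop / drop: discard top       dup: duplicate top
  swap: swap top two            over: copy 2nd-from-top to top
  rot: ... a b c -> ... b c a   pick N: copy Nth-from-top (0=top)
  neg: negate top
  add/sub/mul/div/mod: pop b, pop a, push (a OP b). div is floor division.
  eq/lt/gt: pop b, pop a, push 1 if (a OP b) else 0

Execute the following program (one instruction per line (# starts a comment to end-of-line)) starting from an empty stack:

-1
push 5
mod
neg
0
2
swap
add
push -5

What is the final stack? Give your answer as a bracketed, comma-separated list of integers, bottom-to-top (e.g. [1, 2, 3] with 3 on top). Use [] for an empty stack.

After 'push -1': [-1]
After 'push 5': [-1, 5]
After 'mod': [4]
After 'neg': [-4]
After 'push 0': [-4, 0]
After 'push 2': [-4, 0, 2]
After 'swap': [-4, 2, 0]
After 'add': [-4, 2]
After 'push -5': [-4, 2, -5]

Answer: [-4, 2, -5]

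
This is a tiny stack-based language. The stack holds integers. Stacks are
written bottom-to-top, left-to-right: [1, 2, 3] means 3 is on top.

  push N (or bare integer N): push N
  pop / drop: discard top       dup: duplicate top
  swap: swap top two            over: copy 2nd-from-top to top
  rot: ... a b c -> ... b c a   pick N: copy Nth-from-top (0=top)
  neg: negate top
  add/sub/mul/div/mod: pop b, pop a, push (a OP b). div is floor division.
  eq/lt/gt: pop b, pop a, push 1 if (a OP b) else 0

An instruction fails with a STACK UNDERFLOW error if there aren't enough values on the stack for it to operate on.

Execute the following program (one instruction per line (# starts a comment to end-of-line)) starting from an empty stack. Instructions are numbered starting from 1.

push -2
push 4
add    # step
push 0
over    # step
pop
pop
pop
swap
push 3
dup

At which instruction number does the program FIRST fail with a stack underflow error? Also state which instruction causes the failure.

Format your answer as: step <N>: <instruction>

Step 1 ('push -2'): stack = [-2], depth = 1
Step 2 ('push 4'): stack = [-2, 4], depth = 2
Step 3 ('add'): stack = [2], depth = 1
Step 4 ('push 0'): stack = [2, 0], depth = 2
Step 5 ('over'): stack = [2, 0, 2], depth = 3
Step 6 ('pop'): stack = [2, 0], depth = 2
Step 7 ('pop'): stack = [2], depth = 1
Step 8 ('pop'): stack = [], depth = 0
Step 9 ('swap'): needs 2 value(s) but depth is 0 — STACK UNDERFLOW

Answer: step 9: swap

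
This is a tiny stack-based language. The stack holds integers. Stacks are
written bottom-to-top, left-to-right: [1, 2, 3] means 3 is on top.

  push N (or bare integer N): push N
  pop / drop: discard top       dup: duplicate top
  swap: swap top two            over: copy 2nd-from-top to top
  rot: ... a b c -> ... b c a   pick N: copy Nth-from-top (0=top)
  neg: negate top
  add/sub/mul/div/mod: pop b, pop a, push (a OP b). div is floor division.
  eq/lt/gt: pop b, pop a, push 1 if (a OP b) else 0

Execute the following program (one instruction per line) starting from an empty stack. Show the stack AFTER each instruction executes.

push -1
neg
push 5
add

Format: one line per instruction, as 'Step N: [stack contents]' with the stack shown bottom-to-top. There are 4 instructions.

Step 1: [-1]
Step 2: [1]
Step 3: [1, 5]
Step 4: [6]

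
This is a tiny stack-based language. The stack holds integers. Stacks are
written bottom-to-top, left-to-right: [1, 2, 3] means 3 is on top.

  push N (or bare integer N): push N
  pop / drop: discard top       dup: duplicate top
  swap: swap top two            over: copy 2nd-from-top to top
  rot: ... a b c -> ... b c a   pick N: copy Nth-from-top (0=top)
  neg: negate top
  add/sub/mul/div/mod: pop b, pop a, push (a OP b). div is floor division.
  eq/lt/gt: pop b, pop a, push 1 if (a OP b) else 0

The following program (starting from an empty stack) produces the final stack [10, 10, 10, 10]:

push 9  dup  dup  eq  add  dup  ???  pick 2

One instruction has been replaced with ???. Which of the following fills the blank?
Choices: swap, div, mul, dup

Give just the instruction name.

Stack before ???: [10, 10]
Stack after ???:  [10, 10, 10]
Checking each choice:
  swap: stack underflow (need 3, have 2)
  div: stack underflow (need 3, have 1)
  mul: stack underflow (need 3, have 1)
  dup: MATCH


Answer: dup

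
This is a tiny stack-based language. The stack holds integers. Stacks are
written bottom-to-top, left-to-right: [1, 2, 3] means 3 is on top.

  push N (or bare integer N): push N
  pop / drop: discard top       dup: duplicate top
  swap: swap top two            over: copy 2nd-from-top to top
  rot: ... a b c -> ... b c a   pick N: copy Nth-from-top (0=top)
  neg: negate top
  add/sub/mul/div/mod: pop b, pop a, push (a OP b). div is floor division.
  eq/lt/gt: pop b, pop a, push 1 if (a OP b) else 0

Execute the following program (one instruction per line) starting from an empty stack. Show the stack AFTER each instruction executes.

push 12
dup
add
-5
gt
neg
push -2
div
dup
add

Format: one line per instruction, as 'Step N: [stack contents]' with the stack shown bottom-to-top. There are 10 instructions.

Step 1: [12]
Step 2: [12, 12]
Step 3: [24]
Step 4: [24, -5]
Step 5: [1]
Step 6: [-1]
Step 7: [-1, -2]
Step 8: [0]
Step 9: [0, 0]
Step 10: [0]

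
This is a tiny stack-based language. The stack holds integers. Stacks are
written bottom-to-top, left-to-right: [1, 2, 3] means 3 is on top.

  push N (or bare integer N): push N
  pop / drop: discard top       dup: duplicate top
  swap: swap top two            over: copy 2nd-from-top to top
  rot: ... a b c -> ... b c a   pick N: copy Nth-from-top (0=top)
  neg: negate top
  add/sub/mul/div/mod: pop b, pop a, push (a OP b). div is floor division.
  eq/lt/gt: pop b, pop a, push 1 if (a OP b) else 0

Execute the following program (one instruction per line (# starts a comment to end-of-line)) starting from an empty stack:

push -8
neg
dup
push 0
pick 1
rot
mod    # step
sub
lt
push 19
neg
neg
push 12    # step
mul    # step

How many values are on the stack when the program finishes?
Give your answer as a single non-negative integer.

Answer: 2

Derivation:
After 'push -8': stack = [-8] (depth 1)
After 'neg': stack = [8] (depth 1)
After 'dup': stack = [8, 8] (depth 2)
After 'push 0': stack = [8, 8, 0] (depth 3)
After 'pick 1': stack = [8, 8, 0, 8] (depth 4)
After 'rot': stack = [8, 0, 8, 8] (depth 4)
After 'mod': stack = [8, 0, 0] (depth 3)
After 'sub': stack = [8, 0] (depth 2)
After 'lt': stack = [0] (depth 1)
After 'push 19': stack = [0, 19] (depth 2)
After 'neg': stack = [0, -19] (depth 2)
After 'neg': stack = [0, 19] (depth 2)
After 'push 12': stack = [0, 19, 12] (depth 3)
After 'mul': stack = [0, 228] (depth 2)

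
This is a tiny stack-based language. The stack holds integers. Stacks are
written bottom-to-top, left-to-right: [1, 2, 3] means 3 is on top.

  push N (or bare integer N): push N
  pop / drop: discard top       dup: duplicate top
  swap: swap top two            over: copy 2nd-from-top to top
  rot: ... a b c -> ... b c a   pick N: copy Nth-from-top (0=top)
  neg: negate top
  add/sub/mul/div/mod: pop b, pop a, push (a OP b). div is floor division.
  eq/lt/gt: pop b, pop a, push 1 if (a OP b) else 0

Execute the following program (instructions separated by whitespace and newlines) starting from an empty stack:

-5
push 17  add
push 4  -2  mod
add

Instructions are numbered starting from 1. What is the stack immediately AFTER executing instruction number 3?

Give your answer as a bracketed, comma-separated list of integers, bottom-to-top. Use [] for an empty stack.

Step 1 ('-5'): [-5]
Step 2 ('push 17'): [-5, 17]
Step 3 ('add'): [12]

Answer: [12]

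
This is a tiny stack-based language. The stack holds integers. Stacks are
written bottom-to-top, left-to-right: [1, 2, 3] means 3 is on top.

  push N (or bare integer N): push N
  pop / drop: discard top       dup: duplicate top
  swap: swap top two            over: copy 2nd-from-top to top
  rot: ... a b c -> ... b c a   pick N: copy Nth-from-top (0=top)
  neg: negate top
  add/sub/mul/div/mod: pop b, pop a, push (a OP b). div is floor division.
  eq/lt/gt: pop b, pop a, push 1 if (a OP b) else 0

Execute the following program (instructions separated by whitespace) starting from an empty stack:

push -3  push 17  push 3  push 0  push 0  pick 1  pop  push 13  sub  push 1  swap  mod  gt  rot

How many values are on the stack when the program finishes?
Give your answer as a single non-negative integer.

After 'push -3': stack = [-3] (depth 1)
After 'push 17': stack = [-3, 17] (depth 2)
After 'push 3': stack = [-3, 17, 3] (depth 3)
After 'push 0': stack = [-3, 17, 3, 0] (depth 4)
After 'push 0': stack = [-3, 17, 3, 0, 0] (depth 5)
After 'pick 1': stack = [-3, 17, 3, 0, 0, 0] (depth 6)
After 'pop': stack = [-3, 17, 3, 0, 0] (depth 5)
After 'push 13': stack = [-3, 17, 3, 0, 0, 13] (depth 6)
After 'sub': stack = [-3, 17, 3, 0, -13] (depth 5)
After 'push 1': stack = [-3, 17, 3, 0, -13, 1] (depth 6)
After 'swap': stack = [-3, 17, 3, 0, 1, -13] (depth 6)
After 'mod': stack = [-3, 17, 3, 0, -12] (depth 5)
After 'gt': stack = [-3, 17, 3, 1] (depth 4)
After 'rot': stack = [-3, 3, 1, 17] (depth 4)

Answer: 4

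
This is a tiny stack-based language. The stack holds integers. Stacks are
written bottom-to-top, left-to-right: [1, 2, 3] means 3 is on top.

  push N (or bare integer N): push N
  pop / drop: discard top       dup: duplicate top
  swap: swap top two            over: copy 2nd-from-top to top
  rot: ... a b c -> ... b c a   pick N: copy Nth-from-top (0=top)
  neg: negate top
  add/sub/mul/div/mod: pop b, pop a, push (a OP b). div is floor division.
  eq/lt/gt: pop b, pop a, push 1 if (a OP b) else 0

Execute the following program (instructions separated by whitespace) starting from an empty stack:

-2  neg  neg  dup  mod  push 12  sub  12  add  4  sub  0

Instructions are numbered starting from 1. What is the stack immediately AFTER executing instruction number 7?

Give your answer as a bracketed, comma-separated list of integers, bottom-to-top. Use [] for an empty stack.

Step 1 ('-2'): [-2]
Step 2 ('neg'): [2]
Step 3 ('neg'): [-2]
Step 4 ('dup'): [-2, -2]
Step 5 ('mod'): [0]
Step 6 ('push 12'): [0, 12]
Step 7 ('sub'): [-12]

Answer: [-12]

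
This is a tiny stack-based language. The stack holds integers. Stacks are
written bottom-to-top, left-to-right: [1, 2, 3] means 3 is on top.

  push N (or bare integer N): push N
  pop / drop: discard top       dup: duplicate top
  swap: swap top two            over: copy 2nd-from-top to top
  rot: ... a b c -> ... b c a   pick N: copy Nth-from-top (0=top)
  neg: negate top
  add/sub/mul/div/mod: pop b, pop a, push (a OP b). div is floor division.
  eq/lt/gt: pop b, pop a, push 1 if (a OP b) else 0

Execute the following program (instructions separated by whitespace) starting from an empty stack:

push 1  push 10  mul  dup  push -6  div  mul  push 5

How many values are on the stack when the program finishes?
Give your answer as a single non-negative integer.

After 'push 1': stack = [1] (depth 1)
After 'push 10': stack = [1, 10] (depth 2)
After 'mul': stack = [10] (depth 1)
After 'dup': stack = [10, 10] (depth 2)
After 'push -6': stack = [10, 10, -6] (depth 3)
After 'div': stack = [10, -2] (depth 2)
After 'mul': stack = [-20] (depth 1)
After 'push 5': stack = [-20, 5] (depth 2)

Answer: 2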